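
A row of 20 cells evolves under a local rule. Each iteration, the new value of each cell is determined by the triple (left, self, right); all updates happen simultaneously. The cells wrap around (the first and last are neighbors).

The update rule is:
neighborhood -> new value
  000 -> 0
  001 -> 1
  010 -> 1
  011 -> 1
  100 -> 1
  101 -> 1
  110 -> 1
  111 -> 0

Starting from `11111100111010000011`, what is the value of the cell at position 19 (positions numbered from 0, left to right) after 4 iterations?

1

iteration 1: 00000111101111000110
iteration 2: 00001100111001101111
iteration 3: 10011111101111111001
iteration 4: 11110000111000001111
position 19 holds 1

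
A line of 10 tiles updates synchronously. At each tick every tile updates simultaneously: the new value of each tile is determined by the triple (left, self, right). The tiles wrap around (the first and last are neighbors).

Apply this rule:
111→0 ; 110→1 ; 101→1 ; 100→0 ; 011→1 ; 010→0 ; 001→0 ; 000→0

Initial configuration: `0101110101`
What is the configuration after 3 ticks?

1100000110

1011011010
0111111101
1100000110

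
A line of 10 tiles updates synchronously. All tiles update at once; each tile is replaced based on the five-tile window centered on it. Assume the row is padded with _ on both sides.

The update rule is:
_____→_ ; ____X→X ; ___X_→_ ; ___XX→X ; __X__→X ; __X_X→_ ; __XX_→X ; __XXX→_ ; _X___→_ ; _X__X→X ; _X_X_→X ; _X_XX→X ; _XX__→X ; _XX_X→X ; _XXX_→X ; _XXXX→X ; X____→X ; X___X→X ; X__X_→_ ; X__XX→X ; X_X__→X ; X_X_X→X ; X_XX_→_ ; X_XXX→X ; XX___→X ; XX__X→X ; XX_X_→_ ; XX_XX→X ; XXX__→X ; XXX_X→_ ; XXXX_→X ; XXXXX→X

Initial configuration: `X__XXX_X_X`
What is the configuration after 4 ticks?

XXX_X__XXX
_X__XXX_XX
_XXX_X_X_X
X_X__XXXXX

X_X__XXXXX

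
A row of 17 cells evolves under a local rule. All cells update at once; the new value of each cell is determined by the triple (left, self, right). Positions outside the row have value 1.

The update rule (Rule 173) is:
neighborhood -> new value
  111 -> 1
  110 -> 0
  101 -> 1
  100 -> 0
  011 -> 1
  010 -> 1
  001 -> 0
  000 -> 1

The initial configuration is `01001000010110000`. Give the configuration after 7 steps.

11001011011100110
10001110111000101
00101101110010111
00111011100011111
00110111001011111
00101110001111111
00111100101111111

00111100101111111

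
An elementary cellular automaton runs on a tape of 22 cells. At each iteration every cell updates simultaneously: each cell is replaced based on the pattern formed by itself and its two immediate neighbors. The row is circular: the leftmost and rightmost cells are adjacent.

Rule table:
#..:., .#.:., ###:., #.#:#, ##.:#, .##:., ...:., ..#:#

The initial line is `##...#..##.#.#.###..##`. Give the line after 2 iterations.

.#..#..#.##.#.#..#.#..
#..#..#.#.##.#..#.#...

#..#..#.#.##.#..#.#...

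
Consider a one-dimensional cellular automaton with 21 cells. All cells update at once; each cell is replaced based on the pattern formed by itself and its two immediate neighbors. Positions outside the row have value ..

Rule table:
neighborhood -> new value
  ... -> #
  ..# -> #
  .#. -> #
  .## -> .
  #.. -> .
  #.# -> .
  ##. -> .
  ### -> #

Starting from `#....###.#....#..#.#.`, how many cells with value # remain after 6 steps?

13

#.###.#..#.####.##.#.
#..#..#.##..##.....#.
#.##.##....#...#####.
#.......####.##.###..
#.######.##......#..#
#..####.....######.##
count of #: 13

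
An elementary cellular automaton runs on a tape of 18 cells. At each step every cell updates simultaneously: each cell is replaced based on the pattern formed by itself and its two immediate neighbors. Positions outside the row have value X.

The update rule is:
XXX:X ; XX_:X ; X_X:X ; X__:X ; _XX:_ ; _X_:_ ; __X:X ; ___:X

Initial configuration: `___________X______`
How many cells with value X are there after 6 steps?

17

XXXXXXXXXXX_XXXXXX
XXXXXXXXXXXX_XXXXX
XXXXXXXXXXXXX_XXXX
XXXXXXXXXXXXXX_XXX
XXXXXXXXXXXXXXX_XX
XXXXXXXXXXXXXXXX_X
count of X: 17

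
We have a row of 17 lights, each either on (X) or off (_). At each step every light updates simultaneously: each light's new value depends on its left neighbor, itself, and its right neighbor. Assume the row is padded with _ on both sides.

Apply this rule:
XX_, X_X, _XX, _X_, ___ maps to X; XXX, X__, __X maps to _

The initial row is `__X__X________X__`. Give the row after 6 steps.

X_X__X_XXXXXX_X_X
XXX__XXX____XXXXX
X_X__X_X_XX_X___X
XXX__XXXXXXXX_X_X
X_X__X______XXXXX
XXX__X_XXXX_X___X

XXX__X_XXXX_X___X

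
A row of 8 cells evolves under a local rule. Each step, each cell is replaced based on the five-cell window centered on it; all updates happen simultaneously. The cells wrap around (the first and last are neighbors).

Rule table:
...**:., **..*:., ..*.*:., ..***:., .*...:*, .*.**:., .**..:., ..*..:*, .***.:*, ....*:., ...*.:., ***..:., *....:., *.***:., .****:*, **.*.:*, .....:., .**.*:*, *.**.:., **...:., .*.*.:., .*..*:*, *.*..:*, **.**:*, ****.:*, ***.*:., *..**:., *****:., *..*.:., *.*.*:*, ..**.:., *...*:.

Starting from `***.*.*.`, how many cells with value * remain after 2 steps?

step 1: .*.**.*.
step 2: ....****
count of *: 4

4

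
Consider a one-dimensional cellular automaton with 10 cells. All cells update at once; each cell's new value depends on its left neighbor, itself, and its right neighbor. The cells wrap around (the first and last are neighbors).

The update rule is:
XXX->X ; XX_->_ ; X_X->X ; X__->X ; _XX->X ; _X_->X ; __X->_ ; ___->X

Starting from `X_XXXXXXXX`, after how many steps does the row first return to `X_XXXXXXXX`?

10

step 1: _XXXXXXXXX
step 2: XXXXXXXXX_
step 3: XXXXXXXX_X
step 4: XXXXXXX_XX
step 5: XXXXXX_XXX
step 6: XXXXX_XXXX
step 7: XXXX_XXXXX
step 8: XXX_XXXXXX
step 9: XX_XXXXXXX
step 10: X_XXXXXXXX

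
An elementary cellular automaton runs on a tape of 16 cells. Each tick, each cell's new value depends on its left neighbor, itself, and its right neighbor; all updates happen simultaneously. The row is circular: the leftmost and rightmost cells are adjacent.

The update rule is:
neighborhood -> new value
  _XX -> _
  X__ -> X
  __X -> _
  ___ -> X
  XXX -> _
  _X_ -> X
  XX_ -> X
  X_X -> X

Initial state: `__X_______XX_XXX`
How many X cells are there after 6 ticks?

X_XXXXXXX__XX__X
XX______XX__XX__
_XXXXXX__XX__XX_
______XX__XX__XX
XXXXX__XX__XX__X
____XX__XX__XX__
count of X: 6

6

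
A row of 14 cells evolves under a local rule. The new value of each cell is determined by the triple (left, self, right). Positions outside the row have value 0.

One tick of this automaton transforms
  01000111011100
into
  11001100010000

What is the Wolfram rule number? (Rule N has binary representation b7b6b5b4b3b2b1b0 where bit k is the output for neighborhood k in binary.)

position 6: 111 → 0  (bit 7 = 0)
position 7: 110 → 0  (bit 6 = 0)
position 8: 101 → 0  (bit 5 = 0)
position 2: 100 → 0  (bit 4 = 0)
position 5: 011 → 1  (bit 3 = 1)
position 1: 010 → 1  (bit 2 = 1)
position 0: 001 → 1  (bit 1 = 1)
position 3: 000 → 0  (bit 0 = 0)
bits b7..b0 = 00001110 = 14

14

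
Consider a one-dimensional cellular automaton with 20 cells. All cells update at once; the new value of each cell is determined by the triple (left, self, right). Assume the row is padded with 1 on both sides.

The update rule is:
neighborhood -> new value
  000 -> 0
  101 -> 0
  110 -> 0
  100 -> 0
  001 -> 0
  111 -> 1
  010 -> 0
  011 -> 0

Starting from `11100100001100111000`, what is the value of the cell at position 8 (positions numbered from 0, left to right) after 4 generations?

generation 1: 11000000000000010000
generation 2: 10000000000000000000
generation 3: 00000000000000000000
generation 4: 00000000000000000000
position 8 holds 0

0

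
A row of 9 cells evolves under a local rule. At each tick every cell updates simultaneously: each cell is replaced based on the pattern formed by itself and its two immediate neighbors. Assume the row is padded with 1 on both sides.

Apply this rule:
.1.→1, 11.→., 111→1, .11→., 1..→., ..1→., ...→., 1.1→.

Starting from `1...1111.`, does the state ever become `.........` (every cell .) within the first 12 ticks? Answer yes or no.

yes

.....11..
.........
all cells are . at tick 2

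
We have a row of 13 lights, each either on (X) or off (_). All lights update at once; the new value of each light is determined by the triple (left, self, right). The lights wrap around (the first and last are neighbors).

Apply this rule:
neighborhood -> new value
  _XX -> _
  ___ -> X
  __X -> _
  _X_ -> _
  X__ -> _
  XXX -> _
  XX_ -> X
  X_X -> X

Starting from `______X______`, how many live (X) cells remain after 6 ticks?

XXXXX___XXXXX
____X_X______
XXX__X__XXXXX
__X__________
X___XXXXXXXXX
X_X__________
count of X: 2

2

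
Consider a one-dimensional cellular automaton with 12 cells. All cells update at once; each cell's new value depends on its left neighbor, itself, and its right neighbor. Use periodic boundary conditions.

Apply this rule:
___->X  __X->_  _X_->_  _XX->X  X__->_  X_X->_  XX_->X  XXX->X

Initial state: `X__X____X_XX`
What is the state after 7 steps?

X_XX_XX___XX

X____XX___XX
X_XX_XX_X_XX
X_XX_XX___XX
X_XX_XX_X_XX  (repeats step 2; period 2)
step 7: X_XX_XX___XX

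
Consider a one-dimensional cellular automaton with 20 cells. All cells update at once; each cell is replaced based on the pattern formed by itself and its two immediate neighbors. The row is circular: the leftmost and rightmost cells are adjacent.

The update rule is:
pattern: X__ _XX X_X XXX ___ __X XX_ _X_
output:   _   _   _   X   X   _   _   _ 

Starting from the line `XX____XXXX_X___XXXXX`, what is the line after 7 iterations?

iteration 1: X__XX__XX____X__XXXX
iteration 2: __________XX_____XXX
iteration 3: _XXXXXXXX____XXX__X_
iteration 4: __XXXXXX__XX__X_____
iteration 5: X__XXXX_________XXXX
iteration 6: ____XX__XXXXXXX__XXX
iteration 7: _XX______XXXXX____X_

_XX______XXXXX____X_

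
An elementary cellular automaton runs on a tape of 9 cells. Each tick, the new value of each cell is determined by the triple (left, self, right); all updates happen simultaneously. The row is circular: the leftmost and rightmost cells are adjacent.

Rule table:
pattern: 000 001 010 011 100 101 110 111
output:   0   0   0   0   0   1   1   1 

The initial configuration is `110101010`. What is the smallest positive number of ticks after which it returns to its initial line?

011010101
101101010
010110101
101011010
010101101
101010110
010101011
101010101
110101010

9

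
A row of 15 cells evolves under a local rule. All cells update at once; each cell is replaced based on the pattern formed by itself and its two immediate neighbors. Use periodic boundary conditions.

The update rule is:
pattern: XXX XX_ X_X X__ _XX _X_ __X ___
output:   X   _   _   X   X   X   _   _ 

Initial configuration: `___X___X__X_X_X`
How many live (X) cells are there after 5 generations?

8

X__XX__XX_X_X_X
_X_X_X_X__X_X_X
_X_X_X_XX_X_X_X
_X_X_X_X__X_X_X  (repeats generation 2; period 2)
generation 5: _X_X_X_XX_X_X_X
count of X: 8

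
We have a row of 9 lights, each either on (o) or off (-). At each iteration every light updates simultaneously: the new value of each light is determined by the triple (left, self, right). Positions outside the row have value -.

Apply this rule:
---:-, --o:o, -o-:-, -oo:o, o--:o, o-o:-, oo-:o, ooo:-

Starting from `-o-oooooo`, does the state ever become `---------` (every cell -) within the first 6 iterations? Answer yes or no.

o--o----o
-oo-o--o-
ooo--oo-o
o-ooooo--
--o---oo-
-o-o-oooo
iteration 6 is -o-o-oooo, still not uniform -

no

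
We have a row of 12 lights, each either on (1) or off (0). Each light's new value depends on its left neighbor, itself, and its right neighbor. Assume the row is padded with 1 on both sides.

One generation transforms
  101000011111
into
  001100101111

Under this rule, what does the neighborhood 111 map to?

1

At position 8 the neighborhood is 111; the next row has 1 there.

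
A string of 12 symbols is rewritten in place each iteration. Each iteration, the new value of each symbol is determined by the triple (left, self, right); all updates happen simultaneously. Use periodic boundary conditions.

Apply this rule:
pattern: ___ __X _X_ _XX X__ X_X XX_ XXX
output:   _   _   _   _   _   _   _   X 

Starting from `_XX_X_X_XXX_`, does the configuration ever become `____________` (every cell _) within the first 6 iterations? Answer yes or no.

yes

_________X__
____________
all cells are _ at iteration 2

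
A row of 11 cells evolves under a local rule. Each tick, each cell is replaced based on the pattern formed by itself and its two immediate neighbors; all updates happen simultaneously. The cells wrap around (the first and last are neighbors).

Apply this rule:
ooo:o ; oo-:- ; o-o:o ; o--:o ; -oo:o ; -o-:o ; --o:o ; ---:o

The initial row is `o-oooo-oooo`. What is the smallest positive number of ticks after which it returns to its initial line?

tick 1: -oooo-ooooo
tick 2: oooo-ooooo-
tick 3: ooo-ooooo-o
tick 4: oo-ooooo-oo
tick 5: o-ooooo-ooo
tick 6: -ooooo-oooo
tick 7: ooooo-oooo-
tick 8: oooo-oooo-o
tick 9: ooo-oooo-oo
tick 10: oo-oooo-ooo
tick 11: o-oooo-oooo

11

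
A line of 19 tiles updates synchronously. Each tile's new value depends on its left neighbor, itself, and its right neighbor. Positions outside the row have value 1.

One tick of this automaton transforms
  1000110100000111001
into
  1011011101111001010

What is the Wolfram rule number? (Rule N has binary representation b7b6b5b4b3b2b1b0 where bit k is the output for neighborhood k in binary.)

103

position 14: 111 → 0  (bit 7 = 0)
position 0: 110 → 1  (bit 6 = 1)
position 6: 101 → 1  (bit 5 = 1)
position 1: 100 → 0  (bit 4 = 0)
position 4: 011 → 0  (bit 3 = 0)
position 7: 010 → 1  (bit 2 = 1)
position 3: 001 → 1  (bit 1 = 1)
position 2: 000 → 1  (bit 0 = 1)
bits b7..b0 = 01100111 = 103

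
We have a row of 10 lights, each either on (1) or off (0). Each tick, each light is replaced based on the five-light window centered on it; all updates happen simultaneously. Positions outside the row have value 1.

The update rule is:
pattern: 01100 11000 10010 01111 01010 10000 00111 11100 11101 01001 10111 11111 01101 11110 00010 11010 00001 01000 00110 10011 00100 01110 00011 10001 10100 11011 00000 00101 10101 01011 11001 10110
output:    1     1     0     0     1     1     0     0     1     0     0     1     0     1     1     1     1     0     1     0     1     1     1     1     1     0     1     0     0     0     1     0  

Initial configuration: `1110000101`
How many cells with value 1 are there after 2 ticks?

1101111000
1100010111
count of 1: 6

6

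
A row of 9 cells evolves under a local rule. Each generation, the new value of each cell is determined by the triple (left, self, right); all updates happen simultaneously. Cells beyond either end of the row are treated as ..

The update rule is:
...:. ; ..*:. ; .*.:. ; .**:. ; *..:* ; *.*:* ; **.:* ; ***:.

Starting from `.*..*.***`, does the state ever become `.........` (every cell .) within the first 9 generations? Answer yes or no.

..*..*..*
...*..*..
....*..*.
.....*..*
......*..
.......*.
........*
.........
all cells are . at generation 8

yes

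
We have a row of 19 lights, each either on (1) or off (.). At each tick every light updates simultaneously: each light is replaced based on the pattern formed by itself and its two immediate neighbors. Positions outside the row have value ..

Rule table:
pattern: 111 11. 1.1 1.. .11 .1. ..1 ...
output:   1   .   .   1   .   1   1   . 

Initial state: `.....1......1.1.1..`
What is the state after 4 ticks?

.1...1..111...1....

tick 1: ....111....11.1.11.
tick 2: ...1.1.1..1...1...1
tick 3: ..11.1.11111.111.11
tick 4: .1...1..111...1....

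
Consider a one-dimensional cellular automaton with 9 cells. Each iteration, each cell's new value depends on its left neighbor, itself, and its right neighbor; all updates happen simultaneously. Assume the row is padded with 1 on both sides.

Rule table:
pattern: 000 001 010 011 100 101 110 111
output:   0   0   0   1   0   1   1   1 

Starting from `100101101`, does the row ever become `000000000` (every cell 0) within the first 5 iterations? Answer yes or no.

iteration 1: 100011111
iteration 2: 100011111  (fixed point — unchanged through iteration 5)
iteration 5 is 100011111, still not uniform 0

no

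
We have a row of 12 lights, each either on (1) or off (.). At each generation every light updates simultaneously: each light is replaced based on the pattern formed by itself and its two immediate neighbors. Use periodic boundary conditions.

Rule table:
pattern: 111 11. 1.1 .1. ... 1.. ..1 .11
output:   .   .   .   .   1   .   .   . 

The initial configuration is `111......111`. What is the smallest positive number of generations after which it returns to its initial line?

2

....1111....
111......111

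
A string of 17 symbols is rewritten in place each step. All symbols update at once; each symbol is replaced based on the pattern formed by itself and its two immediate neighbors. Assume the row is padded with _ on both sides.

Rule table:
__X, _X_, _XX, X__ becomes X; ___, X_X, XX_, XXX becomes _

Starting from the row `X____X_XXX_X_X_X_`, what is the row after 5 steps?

XX__XX_X___X_X_XX
X_XXX__XX_XX_X_X_
X_X__XXX__X__X_XX
X_XXXX__XXXXXX_X_
X_X___XXX______XX

X_X___XXX______XX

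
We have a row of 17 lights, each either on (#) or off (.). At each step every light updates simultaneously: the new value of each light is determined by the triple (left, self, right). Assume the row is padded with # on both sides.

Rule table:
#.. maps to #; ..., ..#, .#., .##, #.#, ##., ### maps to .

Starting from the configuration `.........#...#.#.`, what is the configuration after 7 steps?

#..#..#..........

#.........#......
.#.........#.....
..#.........#....
#..#.........#...
.#..#.........#..
..#..#.........#.
#..#..#..........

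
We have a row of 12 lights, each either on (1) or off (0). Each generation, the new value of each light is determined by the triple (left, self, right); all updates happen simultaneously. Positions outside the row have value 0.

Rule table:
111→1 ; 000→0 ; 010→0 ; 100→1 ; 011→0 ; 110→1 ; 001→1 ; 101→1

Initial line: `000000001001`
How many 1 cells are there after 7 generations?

6

000000010110
000000101011
000001010101
000010101010
000101010101
001010101010
010101010101
count of 1: 6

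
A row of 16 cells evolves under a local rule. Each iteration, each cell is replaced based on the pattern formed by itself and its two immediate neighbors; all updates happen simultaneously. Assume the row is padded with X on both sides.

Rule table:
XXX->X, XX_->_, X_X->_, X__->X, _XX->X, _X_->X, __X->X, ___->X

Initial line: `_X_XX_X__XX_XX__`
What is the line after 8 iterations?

_X_XXXX_XXXXXXXX

_X_X__XXXX__X_XX
_X_XXXXXX_XXX_XX
_X_XXXXX__XX__XX
_X_XXXX_XXX_XXXX
_X_XXX__XX__XXXX
_X_XX_XXX_XXXXXX
_X_X__XX__XXXXXX
_X_XXXX_XXXXXXXX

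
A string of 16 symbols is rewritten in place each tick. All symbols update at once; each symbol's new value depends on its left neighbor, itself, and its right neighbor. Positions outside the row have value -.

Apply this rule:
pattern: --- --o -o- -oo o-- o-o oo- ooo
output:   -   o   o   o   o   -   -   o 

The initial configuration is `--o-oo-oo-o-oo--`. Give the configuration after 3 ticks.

o-oooooooo--o-o-

-oo-o--o--o-o-o-
oo--ooooooo-o-oo
o-oooooooo--o-o-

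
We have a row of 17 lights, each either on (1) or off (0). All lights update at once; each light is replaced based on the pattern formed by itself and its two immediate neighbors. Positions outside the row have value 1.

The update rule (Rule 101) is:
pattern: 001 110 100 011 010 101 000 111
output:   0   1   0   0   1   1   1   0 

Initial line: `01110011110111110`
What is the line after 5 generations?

10010000011000011
10010111001011000
10011001001101010
10001001000111111
10101001010000000

10101001010000000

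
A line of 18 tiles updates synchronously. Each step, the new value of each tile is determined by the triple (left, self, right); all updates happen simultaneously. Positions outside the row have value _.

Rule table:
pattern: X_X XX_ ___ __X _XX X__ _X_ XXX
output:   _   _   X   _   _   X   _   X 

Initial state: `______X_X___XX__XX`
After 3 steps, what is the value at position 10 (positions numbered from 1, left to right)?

X

XXXXX____XX___X___
_XXX_XXX___XX__XXX
__X___X_XX___X__X_
position 10 holds X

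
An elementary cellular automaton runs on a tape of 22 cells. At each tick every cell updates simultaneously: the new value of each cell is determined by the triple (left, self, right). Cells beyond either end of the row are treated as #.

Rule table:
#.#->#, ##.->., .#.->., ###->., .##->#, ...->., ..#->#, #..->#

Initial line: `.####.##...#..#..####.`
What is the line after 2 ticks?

tick 1: ##...##.#.#.##.###...#
tick 2: ..#.##.#.#.##.##..#.##

..#.##.#.#.##.##..#.##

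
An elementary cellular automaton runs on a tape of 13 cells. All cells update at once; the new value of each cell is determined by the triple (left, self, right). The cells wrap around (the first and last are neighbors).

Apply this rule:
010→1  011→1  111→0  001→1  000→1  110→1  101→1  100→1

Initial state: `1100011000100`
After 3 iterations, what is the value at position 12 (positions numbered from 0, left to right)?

iteration 1: 1111111111111
iteration 2: 0000000000000
iteration 3: 1111111111111
position 12 holds 1

1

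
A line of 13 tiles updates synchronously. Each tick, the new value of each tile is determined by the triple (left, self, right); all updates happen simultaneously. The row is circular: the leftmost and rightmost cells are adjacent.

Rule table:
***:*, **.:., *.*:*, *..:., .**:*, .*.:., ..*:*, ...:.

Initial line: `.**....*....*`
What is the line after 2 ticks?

*....*....*.*

tick 1: **....*....*.
tick 2: *....*....*.*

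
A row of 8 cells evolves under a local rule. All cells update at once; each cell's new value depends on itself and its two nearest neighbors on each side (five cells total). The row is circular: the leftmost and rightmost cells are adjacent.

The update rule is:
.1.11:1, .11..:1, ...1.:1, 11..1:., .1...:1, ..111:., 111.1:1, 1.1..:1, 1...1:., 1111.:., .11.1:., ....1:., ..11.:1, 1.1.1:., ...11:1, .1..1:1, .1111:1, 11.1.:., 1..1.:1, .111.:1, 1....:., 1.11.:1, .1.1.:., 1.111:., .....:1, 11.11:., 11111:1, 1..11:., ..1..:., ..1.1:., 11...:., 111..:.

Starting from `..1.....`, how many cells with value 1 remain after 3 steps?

4

.1.1.111
....1.11
...1.111
count of 1: 4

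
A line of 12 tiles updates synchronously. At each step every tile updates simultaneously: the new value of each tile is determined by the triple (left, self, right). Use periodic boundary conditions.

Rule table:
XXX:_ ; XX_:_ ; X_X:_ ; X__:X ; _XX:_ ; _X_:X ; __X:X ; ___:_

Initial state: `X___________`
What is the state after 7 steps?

XX_________X
__X_______X_
_XXX_____XXX
____X___X___
___XXX_XXX__
__X_______X_  (repeats step 2; period 4)
step 7: _XXX_____XXX

_XXX_____XXX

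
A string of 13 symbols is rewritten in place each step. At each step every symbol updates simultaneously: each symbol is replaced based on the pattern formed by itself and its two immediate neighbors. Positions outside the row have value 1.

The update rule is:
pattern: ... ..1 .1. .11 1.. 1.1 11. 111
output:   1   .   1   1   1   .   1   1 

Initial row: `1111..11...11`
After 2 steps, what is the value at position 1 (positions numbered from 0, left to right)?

1

step 1: 11111.1111.11
step 2: 11111.1111.11
position 1 holds 1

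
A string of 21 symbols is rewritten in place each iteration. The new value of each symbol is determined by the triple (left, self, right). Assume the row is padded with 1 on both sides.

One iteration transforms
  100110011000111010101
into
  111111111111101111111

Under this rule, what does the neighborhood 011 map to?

1

At position 3 the neighborhood is 011; the next row has 1 there.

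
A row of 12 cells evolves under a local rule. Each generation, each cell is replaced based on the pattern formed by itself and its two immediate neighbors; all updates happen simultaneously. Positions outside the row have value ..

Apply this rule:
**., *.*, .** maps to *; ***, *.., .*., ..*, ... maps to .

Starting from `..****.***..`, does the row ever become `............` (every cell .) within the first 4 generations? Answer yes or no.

no

generation 1: ..*..***.*..
generation 2: .....*.**...
generation 3: ......***...
generation 4: ......*.*...
generation 4 is ......*.*..., still not uniform .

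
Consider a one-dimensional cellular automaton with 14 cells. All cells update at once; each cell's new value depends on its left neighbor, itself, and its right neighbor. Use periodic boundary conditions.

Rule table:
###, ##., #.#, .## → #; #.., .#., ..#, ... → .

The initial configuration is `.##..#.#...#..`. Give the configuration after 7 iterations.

.##...#.......
.##...........
.##...........  (fixed point — unchanged through iteration 7)

.##...........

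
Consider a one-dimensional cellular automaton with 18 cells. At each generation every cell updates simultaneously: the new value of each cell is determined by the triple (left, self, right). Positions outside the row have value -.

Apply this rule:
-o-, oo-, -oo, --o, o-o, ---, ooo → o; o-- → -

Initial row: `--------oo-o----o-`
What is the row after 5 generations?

oooooooooooo-oooo-
ooooooooooooooooo-
ooooooooooooooooo-  (fixed point — unchanged through generation 5)

ooooooooooooooooo-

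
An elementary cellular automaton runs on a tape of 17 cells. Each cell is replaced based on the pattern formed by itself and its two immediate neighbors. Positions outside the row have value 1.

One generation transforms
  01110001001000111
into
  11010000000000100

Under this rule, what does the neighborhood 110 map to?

At position 3 the neighborhood is 110; the next row has 1 there.

1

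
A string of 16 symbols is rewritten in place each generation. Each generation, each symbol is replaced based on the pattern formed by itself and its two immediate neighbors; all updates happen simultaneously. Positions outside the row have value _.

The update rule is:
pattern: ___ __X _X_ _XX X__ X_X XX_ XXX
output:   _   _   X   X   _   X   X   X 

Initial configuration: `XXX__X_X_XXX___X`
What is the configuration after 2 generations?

XXX__XXXXXXX___X

XXX__XXXXXXX___X
XXX__XXXXXXX___X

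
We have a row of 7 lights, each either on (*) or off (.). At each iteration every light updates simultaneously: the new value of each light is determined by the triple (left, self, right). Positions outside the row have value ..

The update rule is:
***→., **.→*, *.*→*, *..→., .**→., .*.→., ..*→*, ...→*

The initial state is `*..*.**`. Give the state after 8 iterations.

*.*..*.

iteration 1: ..*.*.*
iteration 2: **.*.*.
iteration 3: .**.*..
iteration 4: *.**..*
iteration 5: .*.*.*.
iteration 6: *.*.*..
iteration 7: .*.*..*
iteration 8: *.*..*.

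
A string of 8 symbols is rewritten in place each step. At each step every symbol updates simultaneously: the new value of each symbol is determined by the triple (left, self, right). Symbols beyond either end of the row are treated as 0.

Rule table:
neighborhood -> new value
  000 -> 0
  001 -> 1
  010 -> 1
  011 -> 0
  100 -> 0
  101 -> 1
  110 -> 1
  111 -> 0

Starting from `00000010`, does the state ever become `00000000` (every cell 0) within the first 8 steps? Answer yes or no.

00000110
00001010
00011110
00100010
01100110
10101010
11111110
00000010
step 8 is 00000010, still not uniform 0

no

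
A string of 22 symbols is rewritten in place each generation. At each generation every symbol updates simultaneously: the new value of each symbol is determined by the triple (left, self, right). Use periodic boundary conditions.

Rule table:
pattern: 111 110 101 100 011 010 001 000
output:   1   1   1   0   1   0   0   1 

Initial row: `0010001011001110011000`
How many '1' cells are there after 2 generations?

1000100111001110011011
1010000111001110011111
count of 1: 13

13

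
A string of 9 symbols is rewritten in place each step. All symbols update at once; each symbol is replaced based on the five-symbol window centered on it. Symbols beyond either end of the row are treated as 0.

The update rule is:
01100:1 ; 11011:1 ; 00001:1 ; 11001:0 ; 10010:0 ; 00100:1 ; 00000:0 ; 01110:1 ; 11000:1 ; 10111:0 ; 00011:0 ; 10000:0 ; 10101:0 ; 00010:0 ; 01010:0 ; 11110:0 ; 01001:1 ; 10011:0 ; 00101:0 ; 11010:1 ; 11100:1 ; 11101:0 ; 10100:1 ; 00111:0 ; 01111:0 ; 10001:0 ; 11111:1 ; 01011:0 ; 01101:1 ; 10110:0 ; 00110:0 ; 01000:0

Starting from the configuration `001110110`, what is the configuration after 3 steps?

011000101

100101011
110000001
011000101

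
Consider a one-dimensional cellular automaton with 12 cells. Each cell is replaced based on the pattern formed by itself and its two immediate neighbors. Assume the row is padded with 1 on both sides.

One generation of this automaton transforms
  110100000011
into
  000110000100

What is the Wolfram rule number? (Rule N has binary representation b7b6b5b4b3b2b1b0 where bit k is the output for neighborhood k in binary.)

22

position 0: 111 → 0  (bit 7 = 0)
position 1: 110 → 0  (bit 6 = 0)
position 2: 101 → 0  (bit 5 = 0)
position 4: 100 → 1  (bit 4 = 1)
position 10: 011 → 0  (bit 3 = 0)
position 3: 010 → 1  (bit 2 = 1)
position 9: 001 → 1  (bit 1 = 1)
position 5: 000 → 0  (bit 0 = 0)
bits b7..b0 = 00010110 = 22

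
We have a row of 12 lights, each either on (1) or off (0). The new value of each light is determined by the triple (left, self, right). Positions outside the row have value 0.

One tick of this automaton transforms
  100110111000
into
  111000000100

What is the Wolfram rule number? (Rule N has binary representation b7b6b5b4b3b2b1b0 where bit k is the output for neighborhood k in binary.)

position 7: 111 → 0  (bit 7 = 0)
position 4: 110 → 0  (bit 6 = 0)
position 5: 101 → 0  (bit 5 = 0)
position 1: 100 → 1  (bit 4 = 1)
position 3: 011 → 0  (bit 3 = 0)
position 0: 010 → 1  (bit 2 = 1)
position 2: 001 → 1  (bit 1 = 1)
position 10: 000 → 0  (bit 0 = 0)
bits b7..b0 = 00010110 = 22

22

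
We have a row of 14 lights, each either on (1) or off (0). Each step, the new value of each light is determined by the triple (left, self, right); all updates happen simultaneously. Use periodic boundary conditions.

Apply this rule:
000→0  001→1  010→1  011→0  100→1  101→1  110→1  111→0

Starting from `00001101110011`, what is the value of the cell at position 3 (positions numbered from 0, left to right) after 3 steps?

0

10010110011101
11111011100110
00001100111011
position 3 holds 0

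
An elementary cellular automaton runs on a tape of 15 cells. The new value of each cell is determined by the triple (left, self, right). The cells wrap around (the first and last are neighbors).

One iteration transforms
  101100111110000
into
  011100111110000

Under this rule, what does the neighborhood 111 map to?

At position 7 the neighborhood is 111; the next row has 1 there.

1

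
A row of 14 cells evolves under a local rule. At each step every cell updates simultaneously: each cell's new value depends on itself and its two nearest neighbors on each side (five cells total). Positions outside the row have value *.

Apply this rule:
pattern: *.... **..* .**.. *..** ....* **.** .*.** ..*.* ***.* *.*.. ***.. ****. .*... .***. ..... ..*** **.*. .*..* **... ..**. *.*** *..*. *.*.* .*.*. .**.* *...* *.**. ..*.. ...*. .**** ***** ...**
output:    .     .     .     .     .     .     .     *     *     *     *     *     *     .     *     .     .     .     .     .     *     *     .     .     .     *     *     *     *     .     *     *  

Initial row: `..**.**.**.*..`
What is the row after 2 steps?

..*.**.**.**..

.....*..*..*..
..*.**.**.**..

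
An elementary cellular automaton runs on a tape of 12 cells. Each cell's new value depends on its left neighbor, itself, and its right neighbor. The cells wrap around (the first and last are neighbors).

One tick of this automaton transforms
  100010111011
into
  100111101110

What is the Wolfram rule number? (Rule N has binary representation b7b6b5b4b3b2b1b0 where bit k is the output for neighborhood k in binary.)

position 7: 111 → 0  (bit 7 = 0)
position 0: 110 → 1  (bit 6 = 1)
position 5: 101 → 1  (bit 5 = 1)
position 1: 100 → 0  (bit 4 = 0)
position 6: 011 → 1  (bit 3 = 1)
position 4: 010 → 1  (bit 2 = 1)
position 3: 001 → 1  (bit 1 = 1)
position 2: 000 → 0  (bit 0 = 0)
bits b7..b0 = 01101110 = 110

110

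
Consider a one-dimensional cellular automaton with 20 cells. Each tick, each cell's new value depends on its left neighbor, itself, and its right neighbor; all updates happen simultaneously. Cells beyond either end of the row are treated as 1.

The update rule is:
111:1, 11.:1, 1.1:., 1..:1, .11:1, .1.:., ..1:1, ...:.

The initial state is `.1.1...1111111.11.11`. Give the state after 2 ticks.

1..1..11111111.11.11

....1.11111111.11.11
1..1..11111111.11.11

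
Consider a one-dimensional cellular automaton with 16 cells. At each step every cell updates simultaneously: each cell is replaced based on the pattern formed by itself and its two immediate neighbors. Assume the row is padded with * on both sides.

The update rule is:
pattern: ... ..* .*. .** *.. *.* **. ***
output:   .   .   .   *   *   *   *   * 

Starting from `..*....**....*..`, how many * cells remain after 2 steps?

*..*...***....*.
**..*..****....*
count of *: 8

8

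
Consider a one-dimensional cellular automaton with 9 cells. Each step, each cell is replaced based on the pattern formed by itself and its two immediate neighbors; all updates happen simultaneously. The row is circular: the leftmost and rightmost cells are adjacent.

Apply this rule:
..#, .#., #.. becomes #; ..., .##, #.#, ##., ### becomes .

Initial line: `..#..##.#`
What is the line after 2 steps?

.....#.#.

#####...#
.....#.#.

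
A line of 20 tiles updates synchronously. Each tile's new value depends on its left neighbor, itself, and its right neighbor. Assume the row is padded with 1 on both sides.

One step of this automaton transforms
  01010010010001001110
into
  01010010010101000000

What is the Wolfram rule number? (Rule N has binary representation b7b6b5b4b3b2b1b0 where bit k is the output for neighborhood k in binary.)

5

position 17: 111 → 0  (bit 7 = 0)
position 18: 110 → 0  (bit 6 = 0)
position 0: 101 → 0  (bit 5 = 0)
position 4: 100 → 0  (bit 4 = 0)
position 16: 011 → 0  (bit 3 = 0)
position 1: 010 → 1  (bit 2 = 1)
position 5: 001 → 0  (bit 1 = 0)
position 11: 000 → 1  (bit 0 = 1)
bits b7..b0 = 00000101 = 5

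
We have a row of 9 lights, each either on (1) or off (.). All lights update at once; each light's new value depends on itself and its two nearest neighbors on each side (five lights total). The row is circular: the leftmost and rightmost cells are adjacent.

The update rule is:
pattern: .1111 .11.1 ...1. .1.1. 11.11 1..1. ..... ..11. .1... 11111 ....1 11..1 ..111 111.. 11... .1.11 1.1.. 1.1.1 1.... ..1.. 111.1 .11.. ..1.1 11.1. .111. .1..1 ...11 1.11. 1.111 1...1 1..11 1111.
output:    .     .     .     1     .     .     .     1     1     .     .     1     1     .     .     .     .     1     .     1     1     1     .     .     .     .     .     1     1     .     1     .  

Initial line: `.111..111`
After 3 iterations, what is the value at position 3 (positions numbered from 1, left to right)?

1

iteration 1: .1..111.1
iteration 2: 1..11.1.1
iteration 3: 1111..1.1
position 3 holds 1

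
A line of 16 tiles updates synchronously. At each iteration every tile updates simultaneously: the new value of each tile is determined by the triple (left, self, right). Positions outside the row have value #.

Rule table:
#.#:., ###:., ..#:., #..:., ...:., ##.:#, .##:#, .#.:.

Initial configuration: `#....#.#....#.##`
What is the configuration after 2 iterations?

iteration 1: #.............#.
iteration 2: #...............

#...............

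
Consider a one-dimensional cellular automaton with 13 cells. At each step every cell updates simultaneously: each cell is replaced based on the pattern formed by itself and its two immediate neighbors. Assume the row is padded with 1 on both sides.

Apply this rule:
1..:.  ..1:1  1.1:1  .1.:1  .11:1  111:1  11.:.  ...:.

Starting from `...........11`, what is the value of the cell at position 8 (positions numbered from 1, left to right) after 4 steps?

..........111
.........1111
........11111
.......111111
position 8 holds 1

1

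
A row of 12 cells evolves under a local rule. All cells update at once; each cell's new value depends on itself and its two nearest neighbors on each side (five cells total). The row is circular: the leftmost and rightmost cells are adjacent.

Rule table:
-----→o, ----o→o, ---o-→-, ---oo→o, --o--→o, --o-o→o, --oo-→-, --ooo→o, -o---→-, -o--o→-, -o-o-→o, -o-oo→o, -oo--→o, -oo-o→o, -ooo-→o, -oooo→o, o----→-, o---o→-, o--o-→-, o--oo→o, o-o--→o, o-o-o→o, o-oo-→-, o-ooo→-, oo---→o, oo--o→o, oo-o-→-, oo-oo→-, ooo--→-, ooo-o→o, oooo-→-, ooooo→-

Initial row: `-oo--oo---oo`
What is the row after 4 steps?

o-o--oo-o--o

--ooo-oo-o-o
-oooo--o-ooo
--o--o-oo-oo
o-o--oo-o--o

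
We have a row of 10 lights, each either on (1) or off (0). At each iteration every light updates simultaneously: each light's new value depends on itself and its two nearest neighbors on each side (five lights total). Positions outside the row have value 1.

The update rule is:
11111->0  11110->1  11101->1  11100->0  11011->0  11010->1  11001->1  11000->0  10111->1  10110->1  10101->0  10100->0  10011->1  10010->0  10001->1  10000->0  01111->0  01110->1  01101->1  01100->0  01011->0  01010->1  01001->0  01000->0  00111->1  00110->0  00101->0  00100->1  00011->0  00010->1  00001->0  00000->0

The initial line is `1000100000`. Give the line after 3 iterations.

iteration 1: 0011100000
iteration 2: 1111000000
iteration 3: 0010000000

0010000000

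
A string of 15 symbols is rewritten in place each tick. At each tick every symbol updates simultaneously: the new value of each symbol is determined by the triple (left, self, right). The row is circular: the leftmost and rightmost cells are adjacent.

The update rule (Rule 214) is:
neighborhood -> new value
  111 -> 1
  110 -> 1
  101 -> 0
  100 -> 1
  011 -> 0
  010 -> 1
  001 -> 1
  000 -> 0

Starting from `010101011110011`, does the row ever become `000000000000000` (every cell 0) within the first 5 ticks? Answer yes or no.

no

tick 1: 010101001111101
tick 2: 010101110111101
tick 3: 010100110011101
tick 4: 010111011101101
tick 5: 010011001100101
tick 5 is 010011001100101, still not uniform 0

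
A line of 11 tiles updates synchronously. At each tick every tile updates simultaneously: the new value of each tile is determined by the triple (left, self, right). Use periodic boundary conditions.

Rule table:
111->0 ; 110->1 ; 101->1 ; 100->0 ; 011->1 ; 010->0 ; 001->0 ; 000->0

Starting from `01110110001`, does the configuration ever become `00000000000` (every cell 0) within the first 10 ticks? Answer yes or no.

11011110000
11110010000
10010000000
00000000000
all cells are 0 at tick 4

yes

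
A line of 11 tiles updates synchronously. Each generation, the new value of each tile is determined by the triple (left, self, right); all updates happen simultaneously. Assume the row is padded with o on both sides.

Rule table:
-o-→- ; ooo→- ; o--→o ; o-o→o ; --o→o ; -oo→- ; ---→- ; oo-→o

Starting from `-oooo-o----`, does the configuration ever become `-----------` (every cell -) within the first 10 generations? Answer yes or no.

o---oo-o--o
oo-o-oo-oo-
-oo-o-oo-oo
o-oo-o-oo--
oo-oo-o-ooo
-oo-oo-o---
o-oo-oo-o-o
oo-oo-oo-o-
-oo-oo-oo-o
o-oo-oo-oo-
generation 10 is o-oo-oo-oo-, still not uniform -

no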